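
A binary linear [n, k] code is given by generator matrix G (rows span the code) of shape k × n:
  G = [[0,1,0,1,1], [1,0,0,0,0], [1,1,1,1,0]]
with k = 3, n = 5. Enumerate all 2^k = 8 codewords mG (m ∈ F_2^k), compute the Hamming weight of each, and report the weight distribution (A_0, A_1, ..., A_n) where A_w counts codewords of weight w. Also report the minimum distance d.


Weight distribution: A_0 = 1, A_1 = 1, A_2 = 1, A_3 = 3, A_4 = 2. Minimum distance d = 1.

Enumerate all 2^3 = 8 messages m ∈ F_2^3.
For each, compute codeword c = mG in F_2^5, then tally its weight.
  m = 000 → c = 00000, weight = 0.
  m = 100 → c = 01011, weight = 3.
  m = 010 → c = 10000, weight = 1.
  m = 110 → c = 11011, weight = 4.
  m = 001 → c = 11110, weight = 4.
  m = 101 → c = 10101, weight = 3.
  m = 011 → c = 01110, weight = 3.
  m = 111 → c = 00101, weight = 2.
Tally weights:
  weight 0: 1 codewords.
  weight 1: 1 codewords.
  weight 2: 1 codewords.
  weight 3: 3 codewords.
  weight 4: 2 codewords.
Minimum distance d = smallest w > 0 with A_w > 0 = 1.
Sanity: Σ A_w = 8 = 2^3 = 8 ✓.


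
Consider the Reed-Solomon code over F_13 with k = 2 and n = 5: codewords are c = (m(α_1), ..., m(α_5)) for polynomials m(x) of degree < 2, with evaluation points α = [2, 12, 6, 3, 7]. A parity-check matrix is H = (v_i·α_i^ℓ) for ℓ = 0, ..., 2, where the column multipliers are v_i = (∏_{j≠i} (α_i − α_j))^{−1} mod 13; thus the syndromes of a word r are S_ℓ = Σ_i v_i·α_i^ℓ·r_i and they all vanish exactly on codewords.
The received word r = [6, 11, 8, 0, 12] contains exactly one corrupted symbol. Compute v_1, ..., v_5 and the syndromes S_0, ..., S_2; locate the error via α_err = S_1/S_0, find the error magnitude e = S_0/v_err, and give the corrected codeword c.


S = (9, 11, 12), error at position 5, error magnitude e = 10, c = [6, 11, 8, 0, 2].

Step 1: column multipliers v_i = (∏_{j≠i}(α_i − α_j))^{−1} mod 13.
  i = 1 (α = 2): (2−12)(2−6)(2−3)(2−7) = (−10)·(−4)·(−1)·(−5) = 200 ≡ 5, so v_1 = 5^{−1} = 8 (mod 13).
  i = 2 (α = 12): (12−2)(12−6)(12−3)(12−7) = 10·6·9·5 = 2700 ≡ 9, so v_2 = 9^{−1} = 3 (mod 13).
  i = 3 (α = 6): (6−2)(6−12)(6−3)(6−7) = 4·(−6)·3·(−1) = 72 ≡ 7, so v_3 = 7^{−1} = 2 (mod 13).
  i = 4 (α = 3): (3−2)(3−12)(3−6)(3−7) = 1·(−9)·(−3)·(−4) = −108 ≡ 9, so v_4 = 9^{−1} = 3 (mod 13).
  i = 5 (α = 7): (7−2)(7−12)(7−6)(7−3) = 5·(−5)·1·4 = −100 ≡ 4, so v_5 = 4^{−1} = 10 (mod 13).
  v = [8, 3, 2, 3, 10].
Step 2: syndromes of r = [6, 11, 8, 0, 12] (all sums mod 13).
  S_0 = Σ v_i r_i = 8·6 + 3·11 + 2·8 + 3·0 + 10·12 = 217 ≡ 9.
  S_1 = Σ v_i α_i r_i = 8·2·6 + 3·12·11 + 2·6·8 + 3·3·0 + 10·7·12 = 1428 ≡ 11.
  α_i^2 mod 13 = [4, 1, 10, 9, 10].
  S_2 = Σ v_i α_i^2 r_i = 8·4·6 + 3·1·11 + 2·10·8 + 3·9·0 + 10·10·12 = 1585 ≡ 12.
  S = (9, 11, 12) ≠ 0, so r is not a codeword (an error is present).
Step 3: locate the error. For a single error e at position i, S_ℓ = v_i·e·α_i^ℓ, so α_err = S_1/S_0.
  S_0^{−1} = 9^{−1} = 3 (mod 13), so α_err = 11·3 = 33 ≡ 7 = α_5. Error position i = 5.
  Consistency check: S_2/S_1 = 12·6 = 72 ≡ 7 = α_err ✓ (single-error assumption holds).
Step 4: error magnitude e = S_0/v_5 = S_0·∏_{j≠5}(α_5 − α_j) = 9·4 = 36 ≡ 10 (mod 13).
Step 5: correct position 5: c_5 = r_5 − e = 12 − 10 ≡ 2 (mod 13). Hence c = [6, 11, 8, 0, 2].
  Check: interpolating c through the α_i gives m(x) = 5 + 7·x (degree < 2) with m(α_i) = c_i for every i, so c is indeed a codeword.


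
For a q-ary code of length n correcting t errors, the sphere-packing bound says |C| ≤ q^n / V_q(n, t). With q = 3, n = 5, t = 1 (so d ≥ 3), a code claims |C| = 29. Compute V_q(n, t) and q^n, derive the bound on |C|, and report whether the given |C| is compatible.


V_q(n, t) = 11, q^n = 243, Hamming bound = 22, |C| = 29 > bound (violated).

Step 1: Compute V_q(n, t) = Σ_{j=0}^1 C(n, j) (q−1)^j.
  j = 0: C(5,0)·(2)^0 = 1·1 = 1.
  j = 1: C(5,1)·(2)^1 = 5·2 = 10.
  V_q(n, t) = 1 + 10 = 11.
Step 2: q^n = 3^5 = 243.
Step 3: Hamming bound ⌊q^n / V_q(n,t)⌋ = ⌊243/11⌋ = 22.
Step 4: Compare |C| = 29 to 22: violated.
The claimed |C| lies above the Hamming bound, so no 3-ary code of length 5 with d ≥ 3 can have 29 codewords.


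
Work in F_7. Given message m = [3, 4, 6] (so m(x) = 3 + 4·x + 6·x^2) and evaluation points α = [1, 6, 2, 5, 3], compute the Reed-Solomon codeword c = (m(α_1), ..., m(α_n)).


c = [6, 5, 0, 5, 6]

Message polynomial: m(x) = 3 + 4·x + 6·x^2 (mod 7).
For each evaluation point α_i, compute m(α_i) mod 7:
  α_1 = 1: Horner steps 6 → 3 → 6, so m(1) = 6.
  α_2 = 6: Horner steps 6 → 5 → 5, so m(6) = 5.
  α_3 = 2: Horner steps 6 → 2 → 0, so m(2) = 0.
  α_4 = 5: Horner steps 6 → 6 → 5, so m(5) = 5.
  α_5 = 3: Horner steps 6 → 1 → 6, so m(3) = 6.
Codeword c = [6, 5, 0, 5, 6] ∈ F_7^5.


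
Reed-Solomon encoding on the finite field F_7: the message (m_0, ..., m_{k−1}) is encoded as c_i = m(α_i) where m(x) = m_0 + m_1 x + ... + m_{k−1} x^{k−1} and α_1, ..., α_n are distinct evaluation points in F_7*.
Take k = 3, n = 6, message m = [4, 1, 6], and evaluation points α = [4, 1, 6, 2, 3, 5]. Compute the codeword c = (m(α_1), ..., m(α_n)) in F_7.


c = [6, 4, 2, 2, 5, 5]

Message polynomial: m(x) = 4 + 1·x + 6·x^2 (mod 7).
For each evaluation point α_i, compute m(α_i) mod 7:
  α_1 = 4: Horner steps 6 → 4 → 6, so m(4) = 6.
  α_2 = 1: Horner steps 6 → 0 → 4, so m(1) = 4.
  α_3 = 6: Horner steps 6 → 2 → 2, so m(6) = 2.
  α_4 = 2: Horner steps 6 → 6 → 2, so m(2) = 2.
  α_5 = 3: Horner steps 6 → 5 → 5, so m(3) = 5.
  α_6 = 5: Horner steps 6 → 3 → 5, so m(5) = 5.
Codeword c = [6, 4, 2, 2, 5, 5] ∈ F_7^6.


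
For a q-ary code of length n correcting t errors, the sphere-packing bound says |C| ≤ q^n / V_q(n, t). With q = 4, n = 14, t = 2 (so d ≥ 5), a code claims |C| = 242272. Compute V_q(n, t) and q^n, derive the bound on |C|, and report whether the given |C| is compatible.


V_q(n, t) = 862, q^n = 268435456, Hamming bound = 311410, |C| = 242272 ≤ bound (satisfied).

Step 1: Compute V_q(n, t) = Σ_{j=0}^2 C(n, j) (q−1)^j.
  j = 0: C(14,0)·(3)^0 = 1·1 = 1.
  j = 1: C(14,1)·(3)^1 = 14·3 = 42.
  j = 2: C(14,2)·(3)^2 = 91·9 = 819.
  V_q(n, t) = 1 + 42 + 819 = 862.
Step 2: q^n = 4^14 = 268435456.
Step 3: Hamming bound ⌊q^n / V_q(n,t)⌋ = ⌊268435456/862⌋ = 311410.
Step 4: Compare |C| = 242272 to 311410: satisfied.
The claimed |C| lies below the Hamming bound.


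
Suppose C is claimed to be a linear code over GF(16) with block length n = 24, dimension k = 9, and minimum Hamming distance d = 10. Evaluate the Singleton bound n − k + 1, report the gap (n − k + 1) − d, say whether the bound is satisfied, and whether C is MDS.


Singleton RHS = n − k + 1 = 16, slack = 6, bound satisfied, not MDS.

Singleton bound: d ≤ n − k + 1.
Here n = 24, k = 9, so n − k + 1 = 16.
Given d = 10, check d ≤ 16: YES.
Slack = (n − k + 1) − d = 6.
The code is NOT MDS (slack = 6 > 0).
Description: the claimed parameters are [24, 9, 10]_16; such a code would be non-MDS.


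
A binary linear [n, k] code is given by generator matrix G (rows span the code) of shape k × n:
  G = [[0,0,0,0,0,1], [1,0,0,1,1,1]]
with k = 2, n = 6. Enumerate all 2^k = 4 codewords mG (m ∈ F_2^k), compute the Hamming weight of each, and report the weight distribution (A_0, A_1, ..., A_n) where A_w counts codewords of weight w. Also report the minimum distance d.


Weight distribution: A_0 = 1, A_1 = 1, A_3 = 1, A_4 = 1. Minimum distance d = 1.

Enumerate all 2^2 = 4 messages m ∈ F_2^2.
For each, compute codeword c = mG in F_2^6, then tally its weight.
  m = 00 → c = 000000, weight = 0.
  m = 10 → c = 000001, weight = 1.
  m = 01 → c = 100111, weight = 4.
  m = 11 → c = 100110, weight = 3.
Tally weights:
  weight 0: 1 codewords.
  weight 1: 1 codewords.
  weight 3: 1 codewords.
  weight 4: 1 codewords.
Minimum distance d = smallest w > 0 with A_w > 0 = 1.
Sanity: Σ A_w = 4 = 2^2 = 4 ✓.


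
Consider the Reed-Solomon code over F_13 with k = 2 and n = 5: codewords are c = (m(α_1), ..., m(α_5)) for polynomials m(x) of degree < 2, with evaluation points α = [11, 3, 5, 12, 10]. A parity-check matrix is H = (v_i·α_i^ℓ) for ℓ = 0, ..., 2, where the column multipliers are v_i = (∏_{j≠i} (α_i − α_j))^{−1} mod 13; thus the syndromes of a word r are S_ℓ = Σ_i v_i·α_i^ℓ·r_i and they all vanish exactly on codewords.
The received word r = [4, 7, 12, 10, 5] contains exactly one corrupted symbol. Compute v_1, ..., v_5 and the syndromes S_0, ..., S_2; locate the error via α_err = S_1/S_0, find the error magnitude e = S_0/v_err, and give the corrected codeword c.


S = (4, 5, 3), error at position 1, error magnitude e = 3, c = [1, 7, 12, 10, 5].

Step 1: column multipliers v_i = (∏_{j≠i}(α_i − α_j))^{−1} mod 13.
  i = 1 (α = 11): (11−3)(11−5)(11−12)(11−10) = 8·6·(−1)·1 = −48 ≡ 4, so v_1 = 4^{−1} = 10 (mod 13).
  i = 2 (α = 3): (3−11)(3−5)(3−12)(3−10) = (−8)·(−2)·(−9)·(−7) = 1008 ≡ 7, so v_2 = 7^{−1} = 2 (mod 13).
  i = 3 (α = 5): (5−11)(5−3)(5−12)(5−10) = (−6)·2·(−7)·(−5) = −420 ≡ 9, so v_3 = 9^{−1} = 3 (mod 13).
  i = 4 (α = 12): (12−11)(12−3)(12−5)(12−10) = 1·9·7·2 = 126 ≡ 9, so v_4 = 9^{−1} = 3 (mod 13).
  i = 5 (α = 10): (10−11)(10−3)(10−5)(10−12) = (−1)·7·5·(−2) = 70 ≡ 5, so v_5 = 5^{−1} = 8 (mod 13).
  v = [10, 2, 3, 3, 8].
Step 2: syndromes of r = [4, 7, 12, 10, 5] (all sums mod 13).
  S_0 = Σ v_i r_i = 10·4 + 2·7 + 3·12 + 3·10 + 8·5 = 160 ≡ 4.
  S_1 = Σ v_i α_i r_i = 10·11·4 + 2·3·7 + 3·5·12 + 3·12·10 + 8·10·5 = 1422 ≡ 5.
  α_i^2 mod 13 = [4, 9, 12, 1, 9].
  S_2 = Σ v_i α_i^2 r_i = 10·4·4 + 2·9·7 + 3·12·12 + 3·1·10 + 8·9·5 = 1108 ≡ 3.
  S = (4, 5, 3) ≠ 0, so r is not a codeword (an error is present).
Step 3: locate the error. For a single error e at position i, S_ℓ = v_i·e·α_i^ℓ, so α_err = S_1/S_0.
  S_0^{−1} = 4^{−1} = 10 (mod 13), so α_err = 5·10 = 50 ≡ 11 = α_1. Error position i = 1.
  Consistency check: S_2/S_1 = 3·8 = 24 ≡ 11 = α_err ✓ (single-error assumption holds).
Step 4: error magnitude e = S_0/v_1 = S_0·∏_{j≠1}(α_1 − α_j) = 4·4 = 16 ≡ 3 (mod 13).
Step 5: correct position 1: c_1 = r_1 − e = 4 − 3 ≡ 1 (mod 13). Hence c = [1, 7, 12, 10, 5].
  Check: interpolating c through the α_i gives m(x) = 6 + 9·x (degree < 2) with m(α_i) = c_i for every i, so c is indeed a codeword.


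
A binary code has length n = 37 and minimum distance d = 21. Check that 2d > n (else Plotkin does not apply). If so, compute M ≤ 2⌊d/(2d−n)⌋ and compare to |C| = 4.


Plotkin bound M ≤ 8; given |C| = 4 ≤ bound (satisfied).

Check applicability: 2d = 42, n = 37.
2d − n = 5 > 0, so Plotkin applies.
Compute d/(2d−n) = 21/5 ≈ 4.2000.
⌊d/(2d−n)⌋ = 4.
Plotkin bound: M ≤ 2·4 = 8.
Given |C| = 4, check: satisfied.
This |C| is below the Plotkin bound.


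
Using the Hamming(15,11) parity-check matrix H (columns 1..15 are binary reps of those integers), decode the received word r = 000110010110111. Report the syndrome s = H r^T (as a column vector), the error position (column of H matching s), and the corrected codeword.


s = (0, 1, 0, 0)^T, error position = 4, corrected codeword c = 000010010110111

Compute s = H r^T mod 2 one row at a time:
  s_1 = 1 + 0 + 1 + 1 + 0 + 1 + 1 + 1 = 6 ≡ 0 (mod 2).
  s_2 = 1 + 1 + 0 + 0 + 0 + 1 + 1 + 1 = 5 ≡ 1 (mod 2).
  s_3 = 0 + 0 + 0 + 0 + 1 + 1 + 1 + 1 = 4 ≡ 0 (mod 2).
  s_4 = 0 + 0 + 1 + 0 + 0 + 1 + 1 + 1 = 4 ≡ 0 (mod 2).
s = (0, 1, 0, 0)^T — this equals column 4 of H (binary 0100), so error is at position 4.
Correct: flip bit 4 of r = 000110010110111 to get c = 000010010110111.


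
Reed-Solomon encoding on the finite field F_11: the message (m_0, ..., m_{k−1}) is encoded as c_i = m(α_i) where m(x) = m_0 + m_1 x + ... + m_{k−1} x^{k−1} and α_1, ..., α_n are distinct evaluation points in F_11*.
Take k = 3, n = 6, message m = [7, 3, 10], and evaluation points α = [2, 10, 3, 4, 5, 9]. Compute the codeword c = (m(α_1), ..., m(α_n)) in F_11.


c = [9, 3, 7, 3, 8, 8]

Message polynomial: m(x) = 7 + 3·x + 10·x^2 (mod 11).
For each evaluation point α_i, compute m(α_i) mod 11:
  α_1 = 2: Horner steps 10 → 1 → 9, so m(2) = 9.
  α_2 = 10: Horner steps 10 → 4 → 3, so m(10) = 3.
  α_3 = 3: Horner steps 10 → 0 → 7, so m(3) = 7.
  α_4 = 4: Horner steps 10 → 10 → 3, so m(4) = 3.
  α_5 = 5: Horner steps 10 → 9 → 8, so m(5) = 8.
  α_6 = 9: Horner steps 10 → 5 → 8, so m(9) = 8.
Codeword c = [9, 3, 7, 3, 8, 8] ∈ F_11^6.


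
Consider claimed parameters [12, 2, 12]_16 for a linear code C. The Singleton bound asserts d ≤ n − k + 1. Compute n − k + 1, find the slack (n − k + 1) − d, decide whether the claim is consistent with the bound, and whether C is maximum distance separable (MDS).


Singleton RHS = n − k + 1 = 11, slack = -1, bound violated (no such code; not MDS).

Singleton bound: d ≤ n − k + 1.
Here n = 12, k = 2, so n − k + 1 = 11.
Given d = 12, check d ≤ 11: NO.
Slack = (n − k + 1) − d = -1.
The slack is negative: d = 12 exceeds n − k + 1 = 11 by 1, so the Singleton bound is violated and no linear [12, 2, 12]_16 code can exist. In particular it is not MDS (MDS requires d = n − k + 1 exactly).
Description: the claimed parameters are [12, 2, 12]_16; such a code would be impossible (violates the Singleton bound).


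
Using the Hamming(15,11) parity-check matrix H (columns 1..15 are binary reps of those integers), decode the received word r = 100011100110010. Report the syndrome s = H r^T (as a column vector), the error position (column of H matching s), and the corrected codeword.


s = (1, 0, 1, 0)^T, error position = 10, corrected codeword c = 100011100010010

Compute s = H r^T mod 2 one row at a time:
  s_1 = 0 + 0 + 1 + 1 + 0 + 0 + 1 + 0 = 3 ≡ 1 (mod 2).
  s_2 = 0 + 1 + 1 + 1 + 0 + 0 + 1 + 0 = 4 ≡ 0 (mod 2).
  s_3 = 0 + 0 + 1 + 1 + 1 + 1 + 1 + 0 = 5 ≡ 1 (mod 2).
  s_4 = 1 + 0 + 1 + 1 + 0 + 1 + 0 + 0 = 4 ≡ 0 (mod 2).
s = (1, 0, 1, 0)^T — this equals column 10 of H (binary 1010), so error is at position 10.
Correct: flip bit 10 of r = 100011100110010 to get c = 100011100010010.


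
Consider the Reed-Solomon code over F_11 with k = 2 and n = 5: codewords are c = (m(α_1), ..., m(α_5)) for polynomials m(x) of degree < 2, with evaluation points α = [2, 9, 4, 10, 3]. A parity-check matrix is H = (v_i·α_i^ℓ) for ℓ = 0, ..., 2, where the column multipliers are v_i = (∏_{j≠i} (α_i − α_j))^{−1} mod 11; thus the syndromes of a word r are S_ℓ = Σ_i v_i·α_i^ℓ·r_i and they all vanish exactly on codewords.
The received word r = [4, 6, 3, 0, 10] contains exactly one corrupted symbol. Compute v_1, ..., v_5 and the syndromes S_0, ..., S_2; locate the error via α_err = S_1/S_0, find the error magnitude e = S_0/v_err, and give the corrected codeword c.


S = (6, 7, 10), error at position 5, error magnitude e = 1, c = [4, 6, 3, 0, 9].

Step 1: column multipliers v_i = (∏_{j≠i}(α_i − α_j))^{−1} mod 11.
  i = 1 (α = 2): (2−9)(2−4)(2−10)(2−3) = (−7)·(−2)·(−8)·(−1) = 112 ≡ 2, so v_1 = 2^{−1} = 6 (mod 11).
  i = 2 (α = 9): (9−2)(9−4)(9−10)(9−3) = 7·5·(−1)·6 = −210 ≡ 10, so v_2 = 10^{−1} = 10 (mod 11).
  i = 3 (α = 4): (4−2)(4−9)(4−10)(4−3) = 2·(−5)·(−6)·1 = 60 ≡ 5, so v_3 = 5^{−1} = 9 (mod 11).
  i = 4 (α = 10): (10−2)(10−9)(10−4)(10−3) = 8·1·6·7 = 336 ≡ 6, so v_4 = 6^{−1} = 2 (mod 11).
  i = 5 (α = 3): (3−2)(3−9)(3−4)(3−10) = 1·(−6)·(−1)·(−7) = −42 ≡ 2, so v_5 = 2^{−1} = 6 (mod 11).
  v = [6, 10, 9, 2, 6].
Step 2: syndromes of r = [4, 6, 3, 0, 10] (all sums mod 11).
  S_0 = Σ v_i r_i = 6·4 + 10·6 + 9·3 + 2·0 + 6·10 = 171 ≡ 6.
  S_1 = Σ v_i α_i r_i = 6·2·4 + 10·9·6 + 9·4·3 + 2·10·0 + 6·3·10 = 876 ≡ 7.
  α_i^2 mod 11 = [4, 4, 5, 1, 9].
  S_2 = Σ v_i α_i^2 r_i = 6·4·4 + 10·4·6 + 9·5·3 + 2·1·0 + 6·9·10 = 1011 ≡ 10.
  S = (6, 7, 10) ≠ 0, so r is not a codeword (an error is present).
Step 3: locate the error. For a single error e at position i, S_ℓ = v_i·e·α_i^ℓ, so α_err = S_1/S_0.
  S_0^{−1} = 6^{−1} = 2 (mod 11), so α_err = 7·2 = 14 ≡ 3 = α_5. Error position i = 5.
  Consistency check: S_2/S_1 = 10·8 = 80 ≡ 3 = α_err ✓ (single-error assumption holds).
Step 4: error magnitude e = S_0/v_5 = S_0·∏_{j≠5}(α_5 − α_j) = 6·2 = 12 ≡ 1 (mod 11).
Step 5: correct position 5: c_5 = r_5 − e = 10 − 1 ≡ 9 (mod 11). Hence c = [4, 6, 3, 0, 9].
  Check: interpolating c through the α_i gives m(x) = 5 + 5·x (degree < 2) with m(α_i) = c_i for every i, so c is indeed a codeword.


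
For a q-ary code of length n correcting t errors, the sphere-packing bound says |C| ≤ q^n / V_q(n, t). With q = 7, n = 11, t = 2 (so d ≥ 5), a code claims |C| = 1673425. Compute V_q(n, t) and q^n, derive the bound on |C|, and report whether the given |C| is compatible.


V_q(n, t) = 2047, q^n = 1977326743, Hamming bound = 965963, |C| = 1673425 > bound (violated).

Step 1: Compute V_q(n, t) = Σ_{j=0}^2 C(n, j) (q−1)^j.
  j = 0: C(11,0)·(6)^0 = 1·1 = 1.
  j = 1: C(11,1)·(6)^1 = 11·6 = 66.
  j = 2: C(11,2)·(6)^2 = 55·36 = 1980.
  V_q(n, t) = 1 + 66 + 1980 = 2047.
Step 2: q^n = 7^11 = 1977326743.
Step 3: Hamming bound ⌊q^n / V_q(n,t)⌋ = ⌊1977326743/2047⌋ = 965963.
Step 4: Compare |C| = 1673425 to 965963: violated.
The claimed |C| lies above the Hamming bound, so no 7-ary code of length 11 with d ≥ 5 can have 1673425 codewords.


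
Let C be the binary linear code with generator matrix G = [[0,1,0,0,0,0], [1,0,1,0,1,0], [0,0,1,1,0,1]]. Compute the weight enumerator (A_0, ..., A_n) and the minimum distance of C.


Weight distribution: A_0 = 1, A_1 = 1, A_3 = 2, A_4 = 3, A_5 = 1. Minimum distance d = 1.

Enumerate all 2^3 = 8 messages m ∈ F_2^3.
For each, compute codeword c = mG in F_2^6, then tally its weight.
  m = 000 → c = 000000, weight = 0.
  m = 100 → c = 010000, weight = 1.
  m = 010 → c = 101010, weight = 3.
  m = 110 → c = 111010, weight = 4.
  m = 001 → c = 001101, weight = 3.
  m = 101 → c = 011101, weight = 4.
  m = 011 → c = 100111, weight = 4.
  m = 111 → c = 110111, weight = 5.
Tally weights:
  weight 0: 1 codewords.
  weight 1: 1 codewords.
  weight 3: 2 codewords.
  weight 4: 3 codewords.
  weight 5: 1 codewords.
Minimum distance d = smallest w > 0 with A_w > 0 = 1.
Sanity: Σ A_w = 8 = 2^3 = 8 ✓.


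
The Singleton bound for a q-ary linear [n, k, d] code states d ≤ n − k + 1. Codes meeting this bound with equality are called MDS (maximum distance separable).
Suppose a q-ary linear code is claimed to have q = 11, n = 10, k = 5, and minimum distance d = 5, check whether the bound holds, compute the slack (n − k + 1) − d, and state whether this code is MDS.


Singleton RHS = n − k + 1 = 6, slack = 1, bound satisfied, not MDS.

Singleton bound: d ≤ n − k + 1.
Here n = 10, k = 5, so n − k + 1 = 6.
Given d = 5, check d ≤ 6: YES.
Slack = (n − k + 1) − d = 1.
The code is NOT MDS (slack = 1 > 0).
Description: the claimed parameters are [10, 5, 5]_11; such a code would be non-MDS.


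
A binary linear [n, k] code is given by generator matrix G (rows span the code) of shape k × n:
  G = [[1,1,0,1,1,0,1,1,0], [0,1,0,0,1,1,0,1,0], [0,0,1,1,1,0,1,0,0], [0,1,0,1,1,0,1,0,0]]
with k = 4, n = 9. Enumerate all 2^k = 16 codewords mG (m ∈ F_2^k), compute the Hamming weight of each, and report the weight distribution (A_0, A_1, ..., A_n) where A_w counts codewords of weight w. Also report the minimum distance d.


Weight distribution: A_0 = 1, A_2 = 2, A_4 = 9, A_6 = 4. Minimum distance d = 2.

Enumerate all 2^4 = 16 messages m ∈ F_2^4.
For each, compute codeword c = mG in F_2^9, then tally its weight.
  m = 0000 → c = 000000000, weight = 0.
  m = 1000 → c = 110110110, weight = 6.
  m = 0100 → c = 010011010, weight = 4.
  m = 1100 → c = 100101100, weight = 4.
  m = 0010 → c = 001110100, weight = 4.
  m = 1010 → c = 111000010, weight = 4.
  m = 0110 → c = 011101110, weight = 6.
  m = 1110 → c = 101011000, weight = 4.
  m = 0001 → c = 010110100, weight = 4.
  m = 1001 → c = 100000010, weight = 2.
  m = 0101 → c = 000101110, weight = 4.
  m = 1101 → c = 110011000, weight = 4.
  m = 0011 → c = 011000000, weight = 2.
  m = 1011 → c = 101110110, weight = 6.
  m = 0111 → c = 001011010, weight = 4.
  m = 1111 → c = 111101100, weight = 6.
Tally weights:
  weight 0: 1 codewords.
  weight 2: 2 codewords.
  weight 4: 9 codewords.
  weight 6: 4 codewords.
Minimum distance d = smallest w > 0 with A_w > 0 = 2.
Sanity: Σ A_w = 16 = 2^4 = 16 ✓.


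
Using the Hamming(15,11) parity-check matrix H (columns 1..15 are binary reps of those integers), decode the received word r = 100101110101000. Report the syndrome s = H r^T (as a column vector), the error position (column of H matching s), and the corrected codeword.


s = (1, 0, 1, 0)^T, error position = 10, corrected codeword c = 100101110001000

Compute s = H r^T mod 2 one row at a time:
  s_1 = 1 + 0 + 1 + 0 + 1 + 0 + 0 + 0 = 3 ≡ 1 (mod 2).
  s_2 = 1 + 0 + 1 + 1 + 1 + 0 + 0 + 0 = 4 ≡ 0 (mod 2).
  s_3 = 0 + 0 + 1 + 1 + 1 + 0 + 0 + 0 = 3 ≡ 1 (mod 2).
  s_4 = 1 + 0 + 0 + 1 + 0 + 0 + 0 + 0 = 2 ≡ 0 (mod 2).
s = (1, 0, 1, 0)^T — this equals column 10 of H (binary 1010), so error is at position 10.
Correct: flip bit 10 of r = 100101110101000 to get c = 100101110001000.


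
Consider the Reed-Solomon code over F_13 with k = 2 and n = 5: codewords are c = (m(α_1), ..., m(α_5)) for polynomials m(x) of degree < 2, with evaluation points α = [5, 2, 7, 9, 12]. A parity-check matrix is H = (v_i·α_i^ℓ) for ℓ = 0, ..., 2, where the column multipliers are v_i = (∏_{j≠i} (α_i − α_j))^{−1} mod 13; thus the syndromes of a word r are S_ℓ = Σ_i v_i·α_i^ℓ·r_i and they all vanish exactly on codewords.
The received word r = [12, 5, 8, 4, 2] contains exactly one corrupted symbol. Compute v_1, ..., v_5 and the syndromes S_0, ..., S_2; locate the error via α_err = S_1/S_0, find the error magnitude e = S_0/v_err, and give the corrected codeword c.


S = (3, 10, 3), error at position 5, error magnitude e = 4, c = [12, 5, 8, 4, 11].

Step 1: column multipliers v_i = (∏_{j≠i}(α_i − α_j))^{−1} mod 13.
  i = 1 (α = 5): (5−2)(5−7)(5−9)(5−12) = 3·(−2)·(−4)·(−7) = −168 ≡ 1, so v_1 = 1^{−1} = 1 (mod 13).
  i = 2 (α = 2): (2−5)(2−7)(2−9)(2−12) = (−3)·(−5)·(−7)·(−10) = 1050 ≡ 10, so v_2 = 10^{−1} = 4 (mod 13).
  i = 3 (α = 7): (7−5)(7−2)(7−9)(7−12) = 2·5·(−2)·(−5) = 100 ≡ 9, so v_3 = 9^{−1} = 3 (mod 13).
  i = 4 (α = 9): (9−5)(9−2)(9−7)(9−12) = 4·7·2·(−3) = −168 ≡ 1, so v_4 = 1^{−1} = 1 (mod 13).
  i = 5 (α = 12): (12−5)(12−2)(12−7)(12−9) = 7·10·5·3 = 1050 ≡ 10, so v_5 = 10^{−1} = 4 (mod 13).
  v = [1, 4, 3, 1, 4].
Step 2: syndromes of r = [12, 5, 8, 4, 2] (all sums mod 13).
  S_0 = Σ v_i r_i = 1·12 + 4·5 + 3·8 + 1·4 + 4·2 = 68 ≡ 3.
  S_1 = Σ v_i α_i r_i = 1·5·12 + 4·2·5 + 3·7·8 + 1·9·4 + 4·12·2 = 400 ≡ 10.
  α_i^2 mod 13 = [12, 4, 10, 3, 1].
  S_2 = Σ v_i α_i^2 r_i = 1·12·12 + 4·4·5 + 3·10·8 + 1·3·4 + 4·1·2 = 484 ≡ 3.
  S = (3, 10, 3) ≠ 0, so r is not a codeword (an error is present).
Step 3: locate the error. For a single error e at position i, S_ℓ = v_i·e·α_i^ℓ, so α_err = S_1/S_0.
  S_0^{−1} = 3^{−1} = 9 (mod 13), so α_err = 10·9 = 90 ≡ 12 = α_5. Error position i = 5.
  Consistency check: S_2/S_1 = 3·4 = 12 ≡ 12 = α_err ✓ (single-error assumption holds).
Step 4: error magnitude e = S_0/v_5 = S_0·∏_{j≠5}(α_5 − α_j) = 3·10 = 30 ≡ 4 (mod 13).
Step 5: correct position 5: c_5 = r_5 − e = 2 − 4 ≡ 11 (mod 13). Hence c = [12, 5, 8, 4, 11].
  Check: interpolating c through the α_i gives m(x) = 9 + 11·x (degree < 2) with m(α_i) = c_i for every i, so c is indeed a codeword.


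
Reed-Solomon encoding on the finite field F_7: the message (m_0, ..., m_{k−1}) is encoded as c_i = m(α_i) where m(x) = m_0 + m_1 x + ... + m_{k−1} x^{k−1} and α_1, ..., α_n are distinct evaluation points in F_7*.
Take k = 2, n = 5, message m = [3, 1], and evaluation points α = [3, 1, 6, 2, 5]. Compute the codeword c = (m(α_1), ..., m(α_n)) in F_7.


c = [6, 4, 2, 5, 1]

Message polynomial: m(x) = 3 + 1·x (mod 7).
For each evaluation point α_i, compute m(α_i) mod 7:
  α_1 = 3: Horner steps 1 → 6, so m(3) = 6.
  α_2 = 1: Horner steps 1 → 4, so m(1) = 4.
  α_3 = 6: Horner steps 1 → 2, so m(6) = 2.
  α_4 = 2: Horner steps 1 → 5, so m(2) = 5.
  α_5 = 5: Horner steps 1 → 1, so m(5) = 1.
Codeword c = [6, 4, 2, 5, 1] ∈ F_7^5.


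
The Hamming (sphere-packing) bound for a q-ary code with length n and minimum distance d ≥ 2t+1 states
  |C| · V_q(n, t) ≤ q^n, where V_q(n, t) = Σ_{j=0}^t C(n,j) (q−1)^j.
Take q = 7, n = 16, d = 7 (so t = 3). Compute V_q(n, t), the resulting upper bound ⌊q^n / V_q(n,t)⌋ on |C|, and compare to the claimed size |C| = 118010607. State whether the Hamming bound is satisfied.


V_q(n, t) = 125377, q^n = 33232930569601, Hamming bound = 265064011, |C| = 118010607 ≤ bound (satisfied).

Step 1: Compute V_q(n, t) = Σ_{j=0}^3 C(n, j) (q−1)^j.
  j = 0: C(16,0)·(6)^0 = 1·1 = 1.
  j = 1: C(16,1)·(6)^1 = 16·6 = 96.
  j = 2: C(16,2)·(6)^2 = 120·36 = 4320.
  j = 3: C(16,3)·(6)^3 = 560·216 = 120960.
  V_q(n, t) = 1 + 96 + 4320 + 120960 = 125377.
Step 2: q^n = 7^16 = 33232930569601.
Step 3: Hamming bound ⌊q^n / V_q(n,t)⌋ = ⌊33232930569601/125377⌋ = 265064011.
Step 4: Compare |C| = 118010607 to 265064011: satisfied.
The claimed |C| lies below the Hamming bound.


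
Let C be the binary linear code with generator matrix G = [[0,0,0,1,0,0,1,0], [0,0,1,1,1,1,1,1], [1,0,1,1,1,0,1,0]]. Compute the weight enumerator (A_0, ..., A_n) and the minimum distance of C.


Weight distribution: A_0 = 1, A_2 = 1, A_3 = 2, A_4 = 1, A_5 = 2, A_6 = 1. Minimum distance d = 2.

Enumerate all 2^3 = 8 messages m ∈ F_2^3.
For each, compute codeword c = mG in F_2^8, then tally its weight.
  m = 000 → c = 00000000, weight = 0.
  m = 100 → c = 00010010, weight = 2.
  m = 010 → c = 00111111, weight = 6.
  m = 110 → c = 00101101, weight = 4.
  m = 001 → c = 10111010, weight = 5.
  m = 101 → c = 10101000, weight = 3.
  m = 011 → c = 10000101, weight = 3.
  m = 111 → c = 10010111, weight = 5.
Tally weights:
  weight 0: 1 codewords.
  weight 2: 1 codewords.
  weight 3: 2 codewords.
  weight 4: 1 codewords.
  weight 5: 2 codewords.
  weight 6: 1 codewords.
Minimum distance d = smallest w > 0 with A_w > 0 = 2.
Sanity: Σ A_w = 8 = 2^3 = 8 ✓.


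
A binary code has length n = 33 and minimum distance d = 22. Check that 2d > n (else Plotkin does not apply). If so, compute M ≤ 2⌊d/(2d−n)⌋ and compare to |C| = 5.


Plotkin bound M ≤ 4; given |C| = 5 > bound (violated).

Check applicability: 2d = 44, n = 33.
2d − n = 11 > 0, so Plotkin applies.
Compute d/(2d−n) = 22/11 ≈ 2.0000.
⌊d/(2d−n)⌋ = 2.
Plotkin bound: M ≤ 2·2 = 4.
Given |C| = 5, check: VIOLATED.
This |C| is above the Plotkin bound, so no binary code with n = 33, d = 22 and 5 codewords exists.


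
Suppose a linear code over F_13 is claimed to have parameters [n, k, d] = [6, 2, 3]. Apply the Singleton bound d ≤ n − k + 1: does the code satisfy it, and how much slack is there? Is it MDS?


Singleton RHS = n − k + 1 = 5, slack = 2, bound satisfied, not MDS.

Singleton bound: d ≤ n − k + 1.
Here n = 6, k = 2, so n − k + 1 = 5.
Given d = 3, check d ≤ 5: YES.
Slack = (n − k + 1) − d = 2.
The code is NOT MDS (slack = 2 > 0).
Description: the claimed parameters are [6, 2, 3]_13; such a code would be non-MDS.


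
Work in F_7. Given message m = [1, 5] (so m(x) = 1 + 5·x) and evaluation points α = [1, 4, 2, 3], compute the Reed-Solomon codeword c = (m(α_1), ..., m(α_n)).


c = [6, 0, 4, 2]

Message polynomial: m(x) = 1 + 5·x (mod 7).
For each evaluation point α_i, compute m(α_i) mod 7:
  α_1 = 1: Horner steps 5 → 6, so m(1) = 6.
  α_2 = 4: Horner steps 5 → 0, so m(4) = 0.
  α_3 = 2: Horner steps 5 → 4, so m(2) = 4.
  α_4 = 3: Horner steps 5 → 2, so m(3) = 2.
Codeword c = [6, 0, 4, 2] ∈ F_7^4.


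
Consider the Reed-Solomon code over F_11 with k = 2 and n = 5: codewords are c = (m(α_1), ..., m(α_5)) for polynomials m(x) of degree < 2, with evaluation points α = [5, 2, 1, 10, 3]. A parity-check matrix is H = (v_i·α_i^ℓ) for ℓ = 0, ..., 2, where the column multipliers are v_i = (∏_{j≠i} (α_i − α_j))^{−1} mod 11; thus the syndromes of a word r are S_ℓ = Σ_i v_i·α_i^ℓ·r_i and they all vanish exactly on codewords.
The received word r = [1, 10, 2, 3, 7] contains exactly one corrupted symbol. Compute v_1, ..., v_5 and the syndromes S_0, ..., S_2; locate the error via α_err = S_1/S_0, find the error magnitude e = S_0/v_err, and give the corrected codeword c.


S = (6, 5, 6), error at position 4, error magnitude e = 6, c = [1, 10, 2, 8, 7].

Step 1: column multipliers v_i = (∏_{j≠i}(α_i − α_j))^{−1} mod 11.
  i = 1 (α = 5): (5−2)(5−1)(5−10)(5−3) = 3·4·(−5)·2 = −120 ≡ 1, so v_1 = 1^{−1} = 1 (mod 11).
  i = 2 (α = 2): (2−5)(2−1)(2−10)(2−3) = (−3)·1·(−8)·(−1) = −24 ≡ 9, so v_2 = 9^{−1} = 5 (mod 11).
  i = 3 (α = 1): (1−5)(1−2)(1−10)(1−3) = (−4)·(−1)·(−9)·(−2) = 72 ≡ 6, so v_3 = 6^{−1} = 2 (mod 11).
  i = 4 (α = 10): (10−5)(10−2)(10−1)(10−3) = 5·8·9·7 = 2520 ≡ 1, so v_4 = 1^{−1} = 1 (mod 11).
  i = 5 (α = 3): (3−5)(3−2)(3−1)(3−10) = (−2)·1·2·(−7) = 28 ≡ 6, so v_5 = 6^{−1} = 2 (mod 11).
  v = [1, 5, 2, 1, 2].
Step 2: syndromes of r = [1, 10, 2, 3, 7] (all sums mod 11).
  S_0 = Σ v_i r_i = 1·1 + 5·10 + 2·2 + 1·3 + 2·7 = 72 ≡ 6.
  S_1 = Σ v_i α_i r_i = 1·5·1 + 5·2·10 + 2·1·2 + 1·10·3 + 2·3·7 = 181 ≡ 5.
  α_i^2 mod 11 = [3, 4, 1, 1, 9].
  S_2 = Σ v_i α_i^2 r_i = 1·3·1 + 5·4·10 + 2·1·2 + 1·1·3 + 2·9·7 = 336 ≡ 6.
  S = (6, 5, 6) ≠ 0, so r is not a codeword (an error is present).
Step 3: locate the error. For a single error e at position i, S_ℓ = v_i·e·α_i^ℓ, so α_err = S_1/S_0.
  S_0^{−1} = 6^{−1} = 2 (mod 11), so α_err = 5·2 = 10 ≡ 10 = α_4. Error position i = 4.
  Consistency check: S_2/S_1 = 6·9 = 54 ≡ 10 = α_err ✓ (single-error assumption holds).
Step 4: error magnitude e = S_0/v_4 = S_0·∏_{j≠4}(α_4 − α_j) = 6·1 = 6 ≡ 6 (mod 11).
Step 5: correct position 4: c_4 = r_4 − e = 3 − 6 ≡ 8 (mod 11). Hence c = [1, 10, 2, 8, 7].
  Check: interpolating c through the α_i gives m(x) = 5 + 8·x (degree < 2) with m(α_i) = c_i for every i, so c is indeed a codeword.


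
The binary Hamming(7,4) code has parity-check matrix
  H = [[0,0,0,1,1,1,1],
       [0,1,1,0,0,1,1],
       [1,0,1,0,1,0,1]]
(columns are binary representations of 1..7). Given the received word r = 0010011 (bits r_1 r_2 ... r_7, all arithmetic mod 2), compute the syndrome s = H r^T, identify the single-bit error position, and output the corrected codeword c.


s = (0, 1, 0)^T, error position = 2, corrected codeword c = 0110011

Compute s = H r^T mod 2 one row at a time:
  s_1 = 0 + 0 + 1 + 1 = 2 ≡ 0 (mod 2).
  s_2 = 0 + 1 + 1 + 1 = 3 ≡ 1 (mod 2).
  s_3 = 0 + 1 + 0 + 1 = 2 ≡ 0 (mod 2).
s = (0, 1, 0)^T — this equals column 2 of H (binary 010), so error is at position 2.
Correct: flip bit 2 of r = 0010011 to get c = 0110011.


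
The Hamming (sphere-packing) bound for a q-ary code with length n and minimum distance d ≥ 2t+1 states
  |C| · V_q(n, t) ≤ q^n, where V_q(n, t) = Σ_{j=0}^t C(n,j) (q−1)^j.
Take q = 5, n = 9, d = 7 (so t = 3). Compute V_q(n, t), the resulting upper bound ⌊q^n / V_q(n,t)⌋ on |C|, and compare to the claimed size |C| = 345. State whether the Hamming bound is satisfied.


V_q(n, t) = 5989, q^n = 1953125, Hamming bound = 326, |C| = 345 > bound (violated).

Step 1: Compute V_q(n, t) = Σ_{j=0}^3 C(n, j) (q−1)^j.
  j = 0: C(9,0)·(4)^0 = 1·1 = 1.
  j = 1: C(9,1)·(4)^1 = 9·4 = 36.
  j = 2: C(9,2)·(4)^2 = 36·16 = 576.
  j = 3: C(9,3)·(4)^3 = 84·64 = 5376.
  V_q(n, t) = 1 + 36 + 576 + 5376 = 5989.
Step 2: q^n = 5^9 = 1953125.
Step 3: Hamming bound ⌊q^n / V_q(n,t)⌋ = ⌊1953125/5989⌋ = 326.
Step 4: Compare |C| = 345 to 326: violated.
The claimed |C| lies above the Hamming bound, so no 5-ary code of length 9 with d ≥ 7 can have 345 codewords.


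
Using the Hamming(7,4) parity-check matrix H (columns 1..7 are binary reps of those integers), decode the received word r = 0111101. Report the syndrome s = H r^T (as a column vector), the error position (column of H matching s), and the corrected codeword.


s = (1, 1, 1)^T, error position = 7, corrected codeword c = 0111100

Compute s = H r^T mod 2 one row at a time:
  s_1 = 1 + 1 + 0 + 1 = 3 ≡ 1 (mod 2).
  s_2 = 1 + 1 + 0 + 1 = 3 ≡ 1 (mod 2).
  s_3 = 0 + 1 + 1 + 1 = 3 ≡ 1 (mod 2).
s = (1, 1, 1)^T — this equals column 7 of H (binary 111), so error is at position 7.
Correct: flip bit 7 of r = 0111101 to get c = 0111100.


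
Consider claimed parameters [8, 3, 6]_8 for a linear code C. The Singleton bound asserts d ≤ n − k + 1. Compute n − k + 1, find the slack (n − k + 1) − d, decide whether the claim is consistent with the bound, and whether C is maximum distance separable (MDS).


Singleton RHS = n − k + 1 = 6, slack = 0, bound satisfied, MDS.

Singleton bound: d ≤ n − k + 1.
Here n = 8, k = 3, so n − k + 1 = 6.
Given d = 6, check d ≤ 6: YES.
Slack = (n − k + 1) − d = 0.
The code is MDS (slack = 0).
Description: the claimed parameters are [8, 3, 6]_8; such a code would be MDS (meets Singleton bound).


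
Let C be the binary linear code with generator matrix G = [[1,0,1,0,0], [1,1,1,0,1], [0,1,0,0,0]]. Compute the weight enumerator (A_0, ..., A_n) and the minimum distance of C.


Weight distribution: A_0 = 1, A_1 = 2, A_2 = 2, A_3 = 2, A_4 = 1. Minimum distance d = 1.

Enumerate all 2^3 = 8 messages m ∈ F_2^3.
For each, compute codeword c = mG in F_2^5, then tally its weight.
  m = 000 → c = 00000, weight = 0.
  m = 100 → c = 10100, weight = 2.
  m = 010 → c = 11101, weight = 4.
  m = 110 → c = 01001, weight = 2.
  m = 001 → c = 01000, weight = 1.
  m = 101 → c = 11100, weight = 3.
  m = 011 → c = 10101, weight = 3.
  m = 111 → c = 00001, weight = 1.
Tally weights:
  weight 0: 1 codewords.
  weight 1: 2 codewords.
  weight 2: 2 codewords.
  weight 3: 2 codewords.
  weight 4: 1 codewords.
Minimum distance d = smallest w > 0 with A_w > 0 = 1.
Sanity: Σ A_w = 8 = 2^3 = 8 ✓.


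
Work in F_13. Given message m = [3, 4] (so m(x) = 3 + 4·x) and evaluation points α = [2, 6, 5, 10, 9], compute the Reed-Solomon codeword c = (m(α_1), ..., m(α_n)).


c = [11, 1, 10, 4, 0]

Message polynomial: m(x) = 3 + 4·x (mod 13).
For each evaluation point α_i, compute m(α_i) mod 13:
  α_1 = 2: Horner steps 4 → 11, so m(2) = 11.
  α_2 = 6: Horner steps 4 → 1, so m(6) = 1.
  α_3 = 5: Horner steps 4 → 10, so m(5) = 10.
  α_4 = 10: Horner steps 4 → 4, so m(10) = 4.
  α_5 = 9: Horner steps 4 → 0, so m(9) = 0.
Codeword c = [11, 1, 10, 4, 0] ∈ F_13^5.


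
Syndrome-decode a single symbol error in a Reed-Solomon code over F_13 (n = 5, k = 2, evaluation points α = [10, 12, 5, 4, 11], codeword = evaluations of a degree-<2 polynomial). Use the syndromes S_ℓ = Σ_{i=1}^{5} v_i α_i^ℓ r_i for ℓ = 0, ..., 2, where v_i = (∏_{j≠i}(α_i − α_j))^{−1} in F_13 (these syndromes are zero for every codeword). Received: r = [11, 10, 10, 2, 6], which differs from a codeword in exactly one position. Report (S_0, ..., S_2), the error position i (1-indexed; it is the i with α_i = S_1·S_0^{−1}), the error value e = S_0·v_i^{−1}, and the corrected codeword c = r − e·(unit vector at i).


S = (6, 7, 6), error at position 2, error magnitude e = 9, c = [11, 1, 10, 2, 6].

Step 1: column multipliers v_i = (∏_{j≠i}(α_i − α_j))^{−1} mod 13.
  i = 1 (α = 10): (10−12)(10−5)(10−4)(10−11) = (−2)·5·6·(−1) = 60 ≡ 8, so v_1 = 8^{−1} = 5 (mod 13).
  i = 2 (α = 12): (12−10)(12−5)(12−4)(12−11) = 2·7·8·1 = 112 ≡ 8, so v_2 = 8^{−1} = 5 (mod 13).
  i = 3 (α = 5): (5−10)(5−12)(5−4)(5−11) = (−5)·(−7)·1·(−6) = −210 ≡ 11, so v_3 = 11^{−1} = 6 (mod 13).
  i = 4 (α = 4): (4−10)(4−12)(4−5)(4−11) = (−6)·(−8)·(−1)·(−7) = 336 ≡ 11, so v_4 = 11^{−1} = 6 (mod 13).
  i = 5 (α = 11): (11−10)(11−12)(11−5)(11−4) = 1·(−1)·6·7 = −42 ≡ 10, so v_5 = 10^{−1} = 4 (mod 13).
  v = [5, 5, 6, 6, 4].
Step 2: syndromes of r = [11, 10, 10, 2, 6] (all sums mod 13).
  S_0 = Σ v_i r_i = 5·11 + 5·10 + 6·10 + 6·2 + 4·6 = 201 ≡ 6.
  S_1 = Σ v_i α_i r_i = 5·10·11 + 5·12·10 + 6·5·10 + 6·4·2 + 4·11·6 = 1762 ≡ 7.
  α_i^2 mod 13 = [9, 1, 12, 3, 4].
  S_2 = Σ v_i α_i^2 r_i = 5·9·11 + 5·1·10 + 6·12·10 + 6·3·2 + 4·4·6 = 1397 ≡ 6.
  S = (6, 7, 6) ≠ 0, so r is not a codeword (an error is present).
Step 3: locate the error. For a single error e at position i, S_ℓ = v_i·e·α_i^ℓ, so α_err = S_1/S_0.
  S_0^{−1} = 6^{−1} = 11 (mod 13), so α_err = 7·11 = 77 ≡ 12 = α_2. Error position i = 2.
  Consistency check: S_2/S_1 = 6·2 = 12 ≡ 12 = α_err ✓ (single-error assumption holds).
Step 4: error magnitude e = S_0/v_2 = S_0·∏_{j≠2}(α_2 − α_j) = 6·8 = 48 ≡ 9 (mod 13).
Step 5: correct position 2: c_2 = r_2 − e = 10 − 9 ≡ 1 (mod 13). Hence c = [11, 1, 10, 2, 6].
  Check: interpolating c through the α_i gives m(x) = 9 + 8·x (degree < 2) with m(α_i) = c_i for every i, so c is indeed a codeword.


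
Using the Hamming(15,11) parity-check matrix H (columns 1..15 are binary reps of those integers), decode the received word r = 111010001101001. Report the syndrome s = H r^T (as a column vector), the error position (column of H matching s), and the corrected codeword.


s = (0, 1, 0, 1)^T, error position = 5, corrected codeword c = 111000001101001

Compute s = H r^T mod 2 one row at a time:
  s_1 = 0 + 1 + 1 + 0 + 1 + 0 + 0 + 1 = 4 ≡ 0 (mod 2).
  s_2 = 0 + 1 + 0 + 0 + 1 + 0 + 0 + 1 = 3 ≡ 1 (mod 2).
  s_3 = 1 + 1 + 0 + 0 + 1 + 0 + 0 + 1 = 4 ≡ 0 (mod 2).
  s_4 = 1 + 1 + 1 + 0 + 1 + 0 + 0 + 1 = 5 ≡ 1 (mod 2).
s = (0, 1, 0, 1)^T — this equals column 5 of H (binary 0101), so error is at position 5.
Correct: flip bit 5 of r = 111010001101001 to get c = 111000001101001.


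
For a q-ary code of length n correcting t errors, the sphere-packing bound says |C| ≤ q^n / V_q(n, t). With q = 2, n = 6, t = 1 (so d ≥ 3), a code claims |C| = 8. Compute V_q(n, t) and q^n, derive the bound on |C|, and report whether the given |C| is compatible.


V_q(n, t) = 7, q^n = 64, Hamming bound = 9, |C| = 8 ≤ bound (satisfied).

Step 1: Compute V_q(n, t) = Σ_{j=0}^1 C(n, j) (q−1)^j.
  j = 0: C(6,0)·(1)^0 = 1·1 = 1.
  j = 1: C(6,1)·(1)^1 = 6·1 = 6.
  V_q(n, t) = 1 + 6 = 7.
Step 2: q^n = 2^6 = 64.
Step 3: Hamming bound ⌊q^n / V_q(n,t)⌋ = ⌊64/7⌋ = 9.
Step 4: Compare |C| = 8 to 9: satisfied.
The claimed |C| lies below the Hamming bound.


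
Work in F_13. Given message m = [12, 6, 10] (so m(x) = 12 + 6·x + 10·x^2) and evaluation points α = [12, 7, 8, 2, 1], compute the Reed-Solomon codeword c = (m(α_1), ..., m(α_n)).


c = [3, 11, 11, 12, 2]

Message polynomial: m(x) = 12 + 6·x + 10·x^2 (mod 13).
For each evaluation point α_i, compute m(α_i) mod 13:
  α_1 = 12: Horner steps 10 → 9 → 3, so m(12) = 3.
  α_2 = 7: Horner steps 10 → 11 → 11, so m(7) = 11.
  α_3 = 8: Horner steps 10 → 8 → 11, so m(8) = 11.
  α_4 = 2: Horner steps 10 → 0 → 12, so m(2) = 12.
  α_5 = 1: Horner steps 10 → 3 → 2, so m(1) = 2.
Codeword c = [3, 11, 11, 12, 2] ∈ F_13^5.


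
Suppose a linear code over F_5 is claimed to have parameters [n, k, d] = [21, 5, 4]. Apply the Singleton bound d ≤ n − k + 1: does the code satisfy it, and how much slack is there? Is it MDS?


Singleton RHS = n − k + 1 = 17, slack = 13, bound satisfied, not MDS.

Singleton bound: d ≤ n − k + 1.
Here n = 21, k = 5, so n − k + 1 = 17.
Given d = 4, check d ≤ 17: YES.
Slack = (n − k + 1) − d = 13.
The code is NOT MDS (slack = 13 > 0).
Description: the claimed parameters are [21, 5, 4]_5; such a code would be non-MDS.
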